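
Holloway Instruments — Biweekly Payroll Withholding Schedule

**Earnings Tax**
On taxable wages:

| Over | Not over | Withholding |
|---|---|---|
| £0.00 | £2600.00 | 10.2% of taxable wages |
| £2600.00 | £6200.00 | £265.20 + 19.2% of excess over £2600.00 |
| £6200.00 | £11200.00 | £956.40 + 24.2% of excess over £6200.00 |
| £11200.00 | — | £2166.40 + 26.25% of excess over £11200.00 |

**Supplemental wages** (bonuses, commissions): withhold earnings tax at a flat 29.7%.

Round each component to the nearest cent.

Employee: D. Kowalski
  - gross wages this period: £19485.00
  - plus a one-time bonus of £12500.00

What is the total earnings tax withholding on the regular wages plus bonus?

Earnings Tax: taxable = £19485.00
  £2166.40 + 26.25% × (£19485.00 − £11200.00) = £2166.40 + 26.25% × £8285.00 = £4341.21
Supplemental (29.7% flat on bonus): 29.7% × £12500.00 = £3712.50
Total earnings tax: £4341.21 + £3712.50 = £8053.71

£8053.71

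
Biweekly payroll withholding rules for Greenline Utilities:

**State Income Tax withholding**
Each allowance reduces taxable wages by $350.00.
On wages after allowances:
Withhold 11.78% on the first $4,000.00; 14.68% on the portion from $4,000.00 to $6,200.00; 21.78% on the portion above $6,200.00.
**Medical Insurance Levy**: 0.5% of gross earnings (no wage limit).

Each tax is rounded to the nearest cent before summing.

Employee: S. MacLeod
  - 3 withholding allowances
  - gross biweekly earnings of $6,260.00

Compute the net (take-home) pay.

$5,579.87

State Income Tax: taxable = $6,260.00 − 3×$350.00 = $5,210.00
  $471.20 + 14.68% × ($5,210.00 − $4,000.00) = $471.20 + 14.68% × $1,210.00 = $648.83
Medical Insurance Levy: 0.5% × $6,260.00 = $31.30
Total withheld: $648.83 + $31.30 = $680.13
Net pay: $6,260.00 − $680.13 = $5,579.87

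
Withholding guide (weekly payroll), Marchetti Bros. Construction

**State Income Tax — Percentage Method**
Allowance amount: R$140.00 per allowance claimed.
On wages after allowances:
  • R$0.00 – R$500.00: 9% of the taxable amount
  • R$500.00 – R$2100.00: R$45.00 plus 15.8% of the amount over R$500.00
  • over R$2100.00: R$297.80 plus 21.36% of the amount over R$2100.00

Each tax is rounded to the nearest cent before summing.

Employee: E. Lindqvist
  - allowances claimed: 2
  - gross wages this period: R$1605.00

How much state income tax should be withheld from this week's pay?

R$175.35

State Income Tax: taxable = R$1605.00 − 2×R$140.00 = R$1325.00
  R$45.00 + 15.8% × (R$1325.00 − R$500.00) = R$45.00 + 15.8% × R$825.00 = R$175.35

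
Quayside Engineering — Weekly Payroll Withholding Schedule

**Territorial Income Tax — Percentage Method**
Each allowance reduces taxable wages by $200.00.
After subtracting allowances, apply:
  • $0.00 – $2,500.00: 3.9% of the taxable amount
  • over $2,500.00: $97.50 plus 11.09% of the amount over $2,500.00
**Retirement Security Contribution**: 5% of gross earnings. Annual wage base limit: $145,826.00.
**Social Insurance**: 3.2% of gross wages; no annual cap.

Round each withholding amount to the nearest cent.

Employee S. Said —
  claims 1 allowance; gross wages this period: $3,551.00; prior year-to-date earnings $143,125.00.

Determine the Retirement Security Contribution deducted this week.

$135.05

Retirement Security Contribution: cap $145,826.00 − YTD $143,125.00 = $2,701.00 subject; 5% × $2,701.00 = $135.05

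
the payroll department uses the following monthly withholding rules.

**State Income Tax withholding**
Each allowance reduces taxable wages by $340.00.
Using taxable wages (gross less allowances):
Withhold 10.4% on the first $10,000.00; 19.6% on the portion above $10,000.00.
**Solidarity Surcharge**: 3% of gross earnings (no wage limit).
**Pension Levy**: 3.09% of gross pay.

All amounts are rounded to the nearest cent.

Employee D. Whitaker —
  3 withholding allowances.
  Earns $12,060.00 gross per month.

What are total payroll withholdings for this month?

State Income Tax: taxable = $12,060.00 − 3×$340.00 = $11,040.00
  $1,040.00 + 19.6% × ($11,040.00 − $10,000.00) = $1,040.00 + 19.6% × $1,040.00 = $1,243.84
Solidarity Surcharge: 3% × $12,060.00 = $361.80
Pension Levy: 3.09% × $12,060.00 = $372.65
Total: $1,243.84 + $361.80 + $372.65 = $1,978.29

$1,978.29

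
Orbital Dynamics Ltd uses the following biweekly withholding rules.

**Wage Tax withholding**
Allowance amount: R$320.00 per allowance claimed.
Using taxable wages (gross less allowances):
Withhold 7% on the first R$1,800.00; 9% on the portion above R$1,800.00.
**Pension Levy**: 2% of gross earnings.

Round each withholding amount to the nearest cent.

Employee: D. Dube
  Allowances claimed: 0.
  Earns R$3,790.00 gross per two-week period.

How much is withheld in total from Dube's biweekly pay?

Wage Tax: taxable = R$3,790.00
  R$126.00 + 9% × (R$3,790.00 − R$1,800.00) = R$126.00 + 9% × R$1,990.00 = R$305.10
Pension Levy: 2% × R$3,790.00 = R$75.80
Total: R$305.10 + R$75.80 = R$380.90

R$380.90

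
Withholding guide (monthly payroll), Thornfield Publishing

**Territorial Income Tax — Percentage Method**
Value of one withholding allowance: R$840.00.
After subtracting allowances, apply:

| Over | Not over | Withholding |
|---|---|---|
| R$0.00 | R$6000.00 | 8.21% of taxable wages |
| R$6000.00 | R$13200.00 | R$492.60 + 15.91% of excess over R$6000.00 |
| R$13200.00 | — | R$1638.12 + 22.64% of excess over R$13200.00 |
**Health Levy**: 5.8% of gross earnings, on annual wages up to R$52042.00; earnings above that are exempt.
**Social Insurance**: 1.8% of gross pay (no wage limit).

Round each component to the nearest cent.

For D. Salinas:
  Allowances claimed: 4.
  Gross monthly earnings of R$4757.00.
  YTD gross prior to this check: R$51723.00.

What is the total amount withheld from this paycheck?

R$218.82

Territorial Income Tax: taxable = R$4757.00 − 4×R$840.00 = R$1397.00
  8.21% × R$1397.00 = R$114.69
Health Levy: cap R$52042.00 − YTD R$51723.00 = R$319.00 subject; 5.8% × R$319.00 = R$18.50
Social Insurance: 1.8% × R$4757.00 = R$85.63
Total: R$114.69 + R$18.50 + R$85.63 = R$218.82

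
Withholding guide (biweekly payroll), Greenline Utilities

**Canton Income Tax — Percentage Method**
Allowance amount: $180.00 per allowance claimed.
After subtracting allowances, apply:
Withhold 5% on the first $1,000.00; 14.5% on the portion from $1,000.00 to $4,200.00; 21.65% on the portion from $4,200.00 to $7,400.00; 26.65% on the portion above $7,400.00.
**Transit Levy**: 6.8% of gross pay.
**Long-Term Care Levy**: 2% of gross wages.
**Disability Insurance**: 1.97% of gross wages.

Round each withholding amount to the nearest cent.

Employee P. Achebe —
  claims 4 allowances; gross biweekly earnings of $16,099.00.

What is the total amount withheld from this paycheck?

$5,067.06

Canton Income Tax: taxable = $16,099.00 − 4×$180.00 = $15,379.00
  $1,206.80 + 26.65% × ($15,379.00 − $7,400.00) = $1,206.80 + 26.65% × $7,979.00 = $3,333.20
Transit Levy: 6.8% × $16,099.00 = $1,094.73
Long-Term Care Levy: 2% × $16,099.00 = $321.98
Disability Insurance: 1.97% × $16,099.00 = $317.15
Total: $3,333.20 + $1,094.73 + $321.98 + $317.15 = $5,067.06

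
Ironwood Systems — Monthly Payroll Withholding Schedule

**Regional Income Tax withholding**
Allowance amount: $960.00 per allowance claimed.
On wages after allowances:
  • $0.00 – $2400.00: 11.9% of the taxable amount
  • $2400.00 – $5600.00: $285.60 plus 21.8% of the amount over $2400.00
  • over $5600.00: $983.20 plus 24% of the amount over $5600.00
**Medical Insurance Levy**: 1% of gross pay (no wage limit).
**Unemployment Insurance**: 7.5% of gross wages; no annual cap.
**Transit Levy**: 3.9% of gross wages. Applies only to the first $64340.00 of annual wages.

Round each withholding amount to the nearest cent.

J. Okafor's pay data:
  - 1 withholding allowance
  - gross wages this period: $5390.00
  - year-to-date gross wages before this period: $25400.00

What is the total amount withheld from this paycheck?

$1396.50

Regional Income Tax: taxable = $5390.00 − 1×$960.00 = $4430.00
  $285.60 + 21.8% × ($4430.00 − $2400.00) = $285.60 + 21.8% × $2030.00 = $728.14
Medical Insurance Levy: 1% × $5390.00 = $53.90
Unemployment Insurance: 7.5% × $5390.00 = $404.25
Transit Levy: 3.9% × $5390.00 = $210.21
Total: $728.14 + $53.90 + $404.25 + $210.21 = $1396.50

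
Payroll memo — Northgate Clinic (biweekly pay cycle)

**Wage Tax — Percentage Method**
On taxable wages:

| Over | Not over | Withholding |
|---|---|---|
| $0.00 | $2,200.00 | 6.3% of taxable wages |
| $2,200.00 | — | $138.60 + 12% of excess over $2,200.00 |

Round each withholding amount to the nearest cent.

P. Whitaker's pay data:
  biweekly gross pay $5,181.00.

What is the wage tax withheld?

Wage Tax: taxable = $5,181.00
  $138.60 + 12% × ($5,181.00 − $2,200.00) = $138.60 + 12% × $2,981.00 = $496.32

$496.32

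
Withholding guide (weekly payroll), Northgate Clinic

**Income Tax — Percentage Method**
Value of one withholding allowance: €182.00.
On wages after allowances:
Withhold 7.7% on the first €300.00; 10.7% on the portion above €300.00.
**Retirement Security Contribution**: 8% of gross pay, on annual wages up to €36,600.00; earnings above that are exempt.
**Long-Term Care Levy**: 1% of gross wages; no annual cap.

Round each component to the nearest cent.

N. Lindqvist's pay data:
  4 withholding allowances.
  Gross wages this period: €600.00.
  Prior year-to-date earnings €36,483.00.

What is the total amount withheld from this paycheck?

Income Tax: taxable = €600.00 − 4×€182.00 = €-128.00
  Taxable ≤ 0 → €0.00
Retirement Security Contribution: cap €36,600.00 − YTD €36,483.00 = €117.00 subject; 8% × €117.00 = €9.36
Long-Term Care Levy: 1% × €600.00 = €6.00
Total: €0.00 + €9.36 + €6.00 = €15.36

€15.36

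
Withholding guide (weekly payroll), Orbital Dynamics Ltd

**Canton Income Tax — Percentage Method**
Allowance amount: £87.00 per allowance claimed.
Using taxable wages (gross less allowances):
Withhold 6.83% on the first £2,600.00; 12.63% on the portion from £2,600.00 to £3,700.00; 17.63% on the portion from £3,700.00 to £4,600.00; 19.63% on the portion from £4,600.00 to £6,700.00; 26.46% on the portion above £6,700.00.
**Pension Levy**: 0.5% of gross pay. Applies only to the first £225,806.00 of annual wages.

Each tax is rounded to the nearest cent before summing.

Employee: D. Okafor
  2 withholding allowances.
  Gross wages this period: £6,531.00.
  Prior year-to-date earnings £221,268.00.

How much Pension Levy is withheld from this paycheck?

£22.69

Pension Levy: cap £225,806.00 − YTD £221,268.00 = £4,538.00 subject; 0.5% × £4,538.00 = £22.69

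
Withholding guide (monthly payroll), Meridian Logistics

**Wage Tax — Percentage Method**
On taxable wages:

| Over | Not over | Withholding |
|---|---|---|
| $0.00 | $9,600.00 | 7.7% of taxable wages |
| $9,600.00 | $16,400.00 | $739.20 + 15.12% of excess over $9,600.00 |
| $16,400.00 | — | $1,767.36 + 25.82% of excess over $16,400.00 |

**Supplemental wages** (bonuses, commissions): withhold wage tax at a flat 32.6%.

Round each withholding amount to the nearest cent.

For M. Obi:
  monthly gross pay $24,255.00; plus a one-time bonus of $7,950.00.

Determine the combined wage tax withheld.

Wage Tax: taxable = $24,255.00
  $1,767.36 + 25.82% × ($24,255.00 − $16,400.00) = $1,767.36 + 25.82% × $7,855.00 = $3,795.52
Supplemental (32.6% flat on bonus): 32.6% × $7,950.00 = $2,591.70
Total wage tax: $3,795.52 + $2,591.70 = $6,387.22

$6,387.22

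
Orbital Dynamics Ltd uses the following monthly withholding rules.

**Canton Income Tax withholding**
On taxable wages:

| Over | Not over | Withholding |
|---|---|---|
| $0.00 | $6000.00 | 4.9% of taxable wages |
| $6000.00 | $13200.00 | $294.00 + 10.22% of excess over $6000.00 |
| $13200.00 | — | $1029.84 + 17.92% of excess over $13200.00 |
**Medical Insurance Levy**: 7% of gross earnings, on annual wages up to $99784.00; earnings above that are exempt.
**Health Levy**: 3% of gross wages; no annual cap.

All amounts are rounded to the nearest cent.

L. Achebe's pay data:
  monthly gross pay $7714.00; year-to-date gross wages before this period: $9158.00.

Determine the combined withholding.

$1240.57

Canton Income Tax: taxable = $7714.00
  $294.00 + 10.22% × ($7714.00 − $6000.00) = $294.00 + 10.22% × $1714.00 = $469.17
Medical Insurance Levy: 7% × $7714.00 = $539.98
Health Levy: 3% × $7714.00 = $231.42
Total: $469.17 + $539.98 + $231.42 = $1240.57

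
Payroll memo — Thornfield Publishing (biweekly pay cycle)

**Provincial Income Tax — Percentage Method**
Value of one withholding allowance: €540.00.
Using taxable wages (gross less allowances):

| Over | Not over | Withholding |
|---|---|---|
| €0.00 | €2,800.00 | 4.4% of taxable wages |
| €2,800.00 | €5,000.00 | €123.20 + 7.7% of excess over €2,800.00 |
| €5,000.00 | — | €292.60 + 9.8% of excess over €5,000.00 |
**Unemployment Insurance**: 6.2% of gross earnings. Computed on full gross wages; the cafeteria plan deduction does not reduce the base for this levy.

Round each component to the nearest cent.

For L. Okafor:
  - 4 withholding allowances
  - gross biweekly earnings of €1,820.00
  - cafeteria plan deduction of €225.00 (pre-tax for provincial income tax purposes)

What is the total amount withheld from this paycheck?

Provincial Income Tax: taxable = €1,820.00 − €225.00 − 4×€540.00 = €-565.00
  Taxable ≤ 0 → €0.00
Unemployment Insurance: 6.2% × €1,820.00 = €112.84
Total: €0.00 + €112.84 = €112.84

€112.84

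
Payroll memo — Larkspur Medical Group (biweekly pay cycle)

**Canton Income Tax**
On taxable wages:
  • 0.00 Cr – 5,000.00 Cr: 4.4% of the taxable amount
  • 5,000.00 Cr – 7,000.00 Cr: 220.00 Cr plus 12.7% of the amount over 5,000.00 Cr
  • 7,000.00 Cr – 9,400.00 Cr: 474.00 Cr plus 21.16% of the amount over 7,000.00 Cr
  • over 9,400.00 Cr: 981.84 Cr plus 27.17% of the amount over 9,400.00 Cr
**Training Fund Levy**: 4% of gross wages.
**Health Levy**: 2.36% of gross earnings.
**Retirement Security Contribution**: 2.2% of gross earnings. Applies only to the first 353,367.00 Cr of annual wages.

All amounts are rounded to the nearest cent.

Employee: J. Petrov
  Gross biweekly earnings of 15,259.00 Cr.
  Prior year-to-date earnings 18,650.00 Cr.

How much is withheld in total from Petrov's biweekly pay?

Canton Income Tax: taxable = 15,259.00 Cr
  981.84 Cr + 27.17% × (15,259.00 Cr − 9,400.00 Cr) = 981.84 Cr + 27.17% × 5,859.00 Cr = 2,573.73 Cr
Training Fund Levy: 4% × 15,259.00 Cr = 610.36 Cr
Health Levy: 2.36% × 15,259.00 Cr = 360.11 Cr
Retirement Security Contribution: 2.2% × 15,259.00 Cr = 335.70 Cr
Total: 2,573.73 Cr + 610.36 Cr + 360.11 Cr + 335.70 Cr = 3,879.90 Cr

3,879.90 Cr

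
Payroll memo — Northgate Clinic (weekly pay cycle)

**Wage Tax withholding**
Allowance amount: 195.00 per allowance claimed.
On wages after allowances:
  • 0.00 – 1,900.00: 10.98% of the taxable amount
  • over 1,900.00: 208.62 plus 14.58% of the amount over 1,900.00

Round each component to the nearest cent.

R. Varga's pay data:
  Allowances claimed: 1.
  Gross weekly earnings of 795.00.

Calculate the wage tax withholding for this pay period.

65.88

Wage Tax: taxable = 795.00 − 1×195.00 = 600.00
  10.98% × 600.00 = 65.88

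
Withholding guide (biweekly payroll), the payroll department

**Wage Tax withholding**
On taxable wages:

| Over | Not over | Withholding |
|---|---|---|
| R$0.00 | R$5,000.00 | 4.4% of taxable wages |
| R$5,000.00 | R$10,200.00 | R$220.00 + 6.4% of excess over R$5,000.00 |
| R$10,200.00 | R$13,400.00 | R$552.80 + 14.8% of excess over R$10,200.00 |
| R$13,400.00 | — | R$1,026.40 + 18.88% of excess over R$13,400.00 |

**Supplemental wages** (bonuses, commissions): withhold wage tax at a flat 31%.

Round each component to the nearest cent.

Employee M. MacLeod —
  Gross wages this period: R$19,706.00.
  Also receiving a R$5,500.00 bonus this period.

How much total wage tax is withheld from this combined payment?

R$3,921.97

Wage Tax: taxable = R$19,706.00
  R$1,026.40 + 18.88% × (R$19,706.00 − R$13,400.00) = R$1,026.40 + 18.88% × R$6,306.00 = R$2,216.97
Supplemental (31% flat on bonus): 31% × R$5,500.00 = R$1,705.00
Total wage tax: R$2,216.97 + R$1,705.00 = R$3,921.97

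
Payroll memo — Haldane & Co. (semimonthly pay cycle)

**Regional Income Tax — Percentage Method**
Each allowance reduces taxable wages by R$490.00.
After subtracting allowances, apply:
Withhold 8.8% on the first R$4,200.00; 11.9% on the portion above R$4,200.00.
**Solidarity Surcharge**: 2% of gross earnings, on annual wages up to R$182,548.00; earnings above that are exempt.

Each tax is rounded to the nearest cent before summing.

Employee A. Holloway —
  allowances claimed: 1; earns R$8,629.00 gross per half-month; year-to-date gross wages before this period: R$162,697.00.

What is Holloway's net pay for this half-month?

R$7,618.08

Regional Income Tax: taxable = R$8,629.00 − 1×R$490.00 = R$8,139.00
  R$369.60 + 11.9% × (R$8,139.00 − R$4,200.00) = R$369.60 + 11.9% × R$3,939.00 = R$838.34
Solidarity Surcharge: 2% × R$8,629.00 = R$172.58
Total withheld: R$838.34 + R$172.58 = R$1,010.92
Net pay: R$8,629.00 − R$1,010.92 = R$7,618.08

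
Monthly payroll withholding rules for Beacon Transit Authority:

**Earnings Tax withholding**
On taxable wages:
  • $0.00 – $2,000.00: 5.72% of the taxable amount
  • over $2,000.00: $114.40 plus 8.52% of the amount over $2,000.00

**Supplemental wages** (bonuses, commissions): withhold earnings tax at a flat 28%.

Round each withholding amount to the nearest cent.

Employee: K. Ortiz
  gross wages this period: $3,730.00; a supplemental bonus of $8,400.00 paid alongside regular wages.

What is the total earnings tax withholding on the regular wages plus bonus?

Earnings Tax: taxable = $3,730.00
  $114.40 + 8.52% × ($3,730.00 − $2,000.00) = $114.40 + 8.52% × $1,730.00 = $261.80
Supplemental (28% flat on bonus): 28% × $8,400.00 = $2,352.00
Total earnings tax: $261.80 + $2,352.00 = $2,613.80

$2,613.80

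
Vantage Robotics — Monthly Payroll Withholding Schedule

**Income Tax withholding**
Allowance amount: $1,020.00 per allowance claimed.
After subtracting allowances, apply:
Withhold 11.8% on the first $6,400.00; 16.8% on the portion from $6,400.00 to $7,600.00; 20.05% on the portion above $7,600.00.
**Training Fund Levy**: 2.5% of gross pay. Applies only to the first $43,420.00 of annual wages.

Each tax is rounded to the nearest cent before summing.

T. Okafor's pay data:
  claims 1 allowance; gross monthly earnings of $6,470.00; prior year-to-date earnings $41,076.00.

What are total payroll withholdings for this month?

Income Tax: taxable = $6,470.00 − 1×$1,020.00 = $5,450.00
  11.8% × $5,450.00 = $643.10
Training Fund Levy: cap $43,420.00 − YTD $41,076.00 = $2,344.00 subject; 2.5% × $2,344.00 = $58.60
Total: $643.10 + $58.60 = $701.70

$701.70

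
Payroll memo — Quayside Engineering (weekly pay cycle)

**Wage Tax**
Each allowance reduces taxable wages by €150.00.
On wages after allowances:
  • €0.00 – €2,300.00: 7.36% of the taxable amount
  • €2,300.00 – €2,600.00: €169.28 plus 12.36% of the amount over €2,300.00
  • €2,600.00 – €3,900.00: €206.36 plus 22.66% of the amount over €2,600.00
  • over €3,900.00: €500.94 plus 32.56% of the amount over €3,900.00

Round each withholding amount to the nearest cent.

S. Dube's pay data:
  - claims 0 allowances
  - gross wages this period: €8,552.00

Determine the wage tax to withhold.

€2,015.63

Wage Tax: taxable = €8,552.00
  €500.94 + 32.56% × (€8,552.00 − €3,900.00) = €500.94 + 32.56% × €4,652.00 = €2,015.63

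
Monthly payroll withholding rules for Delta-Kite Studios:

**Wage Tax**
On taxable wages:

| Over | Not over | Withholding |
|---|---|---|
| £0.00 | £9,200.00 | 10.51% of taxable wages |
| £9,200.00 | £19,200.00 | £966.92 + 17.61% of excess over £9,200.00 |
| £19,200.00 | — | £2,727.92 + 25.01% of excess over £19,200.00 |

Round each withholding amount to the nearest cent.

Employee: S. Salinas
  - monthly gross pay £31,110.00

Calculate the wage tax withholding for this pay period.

Wage Tax: taxable = £31,110.00
  £2,727.92 + 25.01% × (£31,110.00 − £19,200.00) = £2,727.92 + 25.01% × £11,910.00 = £5,706.61

£5,706.61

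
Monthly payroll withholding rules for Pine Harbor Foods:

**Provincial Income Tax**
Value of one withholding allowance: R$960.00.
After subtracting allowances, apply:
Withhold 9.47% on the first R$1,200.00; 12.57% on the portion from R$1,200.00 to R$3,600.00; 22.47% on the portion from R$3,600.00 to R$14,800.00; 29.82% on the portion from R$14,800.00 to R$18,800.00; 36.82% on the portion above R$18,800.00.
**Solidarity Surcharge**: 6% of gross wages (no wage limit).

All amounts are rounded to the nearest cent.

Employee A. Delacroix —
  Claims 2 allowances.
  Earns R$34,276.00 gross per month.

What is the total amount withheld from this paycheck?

Provincial Income Tax: taxable = R$34,276.00 − 2×R$960.00 = R$32,356.00
  R$4,124.76 + 36.82% × (R$32,356.00 − R$18,800.00) = R$4,124.76 + 36.82% × R$13,556.00 = R$9,116.08
Solidarity Surcharge: 6% × R$34,276.00 = R$2,056.56
Total: R$9,116.08 + R$2,056.56 = R$11,172.64

R$11,172.64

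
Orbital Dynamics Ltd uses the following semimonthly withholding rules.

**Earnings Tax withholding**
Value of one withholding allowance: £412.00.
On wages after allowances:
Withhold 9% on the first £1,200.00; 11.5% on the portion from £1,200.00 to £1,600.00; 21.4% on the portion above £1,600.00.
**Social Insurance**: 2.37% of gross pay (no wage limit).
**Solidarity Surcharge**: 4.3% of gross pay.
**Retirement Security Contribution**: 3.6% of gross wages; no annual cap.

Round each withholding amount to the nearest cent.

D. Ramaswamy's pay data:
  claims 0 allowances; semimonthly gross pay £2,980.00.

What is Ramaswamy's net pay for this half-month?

£2,224.63

Earnings Tax: taxable = £2,980.00
  £154.00 + 21.4% × (£2,980.00 − £1,600.00) = £154.00 + 21.4% × £1,380.00 = £449.32
Social Insurance: 2.37% × £2,980.00 = £70.63
Solidarity Surcharge: 4.3% × £2,980.00 = £128.14
Retirement Security Contribution: 3.6% × £2,980.00 = £107.28
Total withheld: £449.32 + £70.63 + £128.14 + £107.28 = £755.37
Net pay: £2,980.00 − £755.37 = £2,224.63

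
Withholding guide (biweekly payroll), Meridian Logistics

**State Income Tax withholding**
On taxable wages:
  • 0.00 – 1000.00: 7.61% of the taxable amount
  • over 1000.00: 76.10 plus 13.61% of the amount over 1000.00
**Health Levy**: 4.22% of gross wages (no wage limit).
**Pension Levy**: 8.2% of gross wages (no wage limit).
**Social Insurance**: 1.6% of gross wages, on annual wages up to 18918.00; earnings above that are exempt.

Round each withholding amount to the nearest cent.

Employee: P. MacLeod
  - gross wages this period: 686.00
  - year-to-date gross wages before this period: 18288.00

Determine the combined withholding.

147.48

State Income Tax: taxable = 686.00
  7.61% × 686.00 = 52.20
Health Levy: 4.22% × 686.00 = 28.95
Pension Levy: 8.2% × 686.00 = 56.25
Social Insurance: cap 18918.00 − YTD 18288.00 = 630.00 subject; 1.6% × 630.00 = 10.08
Total: 52.20 + 28.95 + 56.25 + 10.08 = 147.48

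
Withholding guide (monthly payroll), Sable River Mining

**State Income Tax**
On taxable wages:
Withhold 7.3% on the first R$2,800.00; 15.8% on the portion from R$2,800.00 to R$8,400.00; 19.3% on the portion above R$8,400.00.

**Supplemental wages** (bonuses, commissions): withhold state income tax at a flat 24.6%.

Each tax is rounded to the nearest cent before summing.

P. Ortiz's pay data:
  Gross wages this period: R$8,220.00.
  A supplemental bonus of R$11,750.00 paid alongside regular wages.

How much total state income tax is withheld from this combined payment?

R$3,951.26

State Income Tax: taxable = R$8,220.00
  R$204.40 + 15.8% × (R$8,220.00 − R$2,800.00) = R$204.40 + 15.8% × R$5,420.00 = R$1,060.76
Supplemental (24.6% flat on bonus): 24.6% × R$11,750.00 = R$2,890.50
Total state income tax: R$1,060.76 + R$2,890.50 = R$3,951.26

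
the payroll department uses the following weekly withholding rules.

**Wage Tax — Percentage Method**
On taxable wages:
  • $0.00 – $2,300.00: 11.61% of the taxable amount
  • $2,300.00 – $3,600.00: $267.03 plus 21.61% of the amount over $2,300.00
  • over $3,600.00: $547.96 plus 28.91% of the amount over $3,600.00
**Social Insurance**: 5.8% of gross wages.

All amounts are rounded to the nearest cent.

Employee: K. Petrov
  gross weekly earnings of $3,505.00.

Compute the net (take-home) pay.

Wage Tax: taxable = $3,505.00
  $267.03 + 21.61% × ($3,505.00 − $2,300.00) = $267.03 + 21.61% × $1,205.00 = $527.43
Social Insurance: 5.8% × $3,505.00 = $203.29
Total withheld: $527.43 + $203.29 = $730.72
Net pay: $3,505.00 − $730.72 = $2,774.28

$2,774.28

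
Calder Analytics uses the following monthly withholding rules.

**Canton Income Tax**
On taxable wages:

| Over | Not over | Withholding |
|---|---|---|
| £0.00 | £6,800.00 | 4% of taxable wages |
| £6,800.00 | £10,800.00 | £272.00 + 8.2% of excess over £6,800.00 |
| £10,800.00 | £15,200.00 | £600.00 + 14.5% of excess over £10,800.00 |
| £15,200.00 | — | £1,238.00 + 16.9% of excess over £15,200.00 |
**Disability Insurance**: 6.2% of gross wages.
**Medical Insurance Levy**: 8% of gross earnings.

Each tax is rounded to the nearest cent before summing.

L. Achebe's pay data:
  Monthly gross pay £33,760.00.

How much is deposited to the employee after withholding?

£24,591.44

Canton Income Tax: taxable = £33,760.00
  £1,238.00 + 16.9% × (£33,760.00 − £15,200.00) = £1,238.00 + 16.9% × £18,560.00 = £4,374.64
Disability Insurance: 6.2% × £33,760.00 = £2,093.12
Medical Insurance Levy: 8% × £33,760.00 = £2,700.80
Total withheld: £4,374.64 + £2,093.12 + £2,700.80 = £9,168.56
Net pay: £33,760.00 − £9,168.56 = £24,591.44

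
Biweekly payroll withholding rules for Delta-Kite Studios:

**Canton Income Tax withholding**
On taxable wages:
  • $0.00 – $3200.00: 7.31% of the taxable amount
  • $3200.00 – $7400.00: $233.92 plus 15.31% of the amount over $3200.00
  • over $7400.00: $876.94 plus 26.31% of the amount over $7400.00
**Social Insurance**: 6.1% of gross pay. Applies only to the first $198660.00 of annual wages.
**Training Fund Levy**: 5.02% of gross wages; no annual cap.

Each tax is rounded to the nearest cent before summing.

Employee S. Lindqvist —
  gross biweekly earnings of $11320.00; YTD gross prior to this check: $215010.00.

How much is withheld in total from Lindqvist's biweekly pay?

Canton Income Tax: taxable = $11320.00
  $876.94 + 26.31% × ($11320.00 − $7400.00) = $876.94 + 26.31% × $3920.00 = $1908.29
Social Insurance: YTD $215010.00 ≥ cap $198660.00 → $0.00
Training Fund Levy: 5.02% × $11320.00 = $568.26
Total: $1908.29 + $0.00 + $568.26 = $2476.55

$2476.55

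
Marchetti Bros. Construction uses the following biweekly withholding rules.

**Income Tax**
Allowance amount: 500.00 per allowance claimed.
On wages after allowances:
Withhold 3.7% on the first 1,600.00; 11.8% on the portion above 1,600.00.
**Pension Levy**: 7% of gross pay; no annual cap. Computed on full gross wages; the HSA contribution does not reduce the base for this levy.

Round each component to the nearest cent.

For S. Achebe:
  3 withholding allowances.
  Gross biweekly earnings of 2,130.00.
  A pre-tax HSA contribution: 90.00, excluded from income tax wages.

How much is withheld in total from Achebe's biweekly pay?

169.08

Income Tax: taxable = 2,130.00 − 90.00 − 3×500.00 = 540.00
  3.7% × 540.00 = 19.98
Pension Levy: 7% × 2,130.00 = 149.10
Total: 19.98 + 149.10 = 169.08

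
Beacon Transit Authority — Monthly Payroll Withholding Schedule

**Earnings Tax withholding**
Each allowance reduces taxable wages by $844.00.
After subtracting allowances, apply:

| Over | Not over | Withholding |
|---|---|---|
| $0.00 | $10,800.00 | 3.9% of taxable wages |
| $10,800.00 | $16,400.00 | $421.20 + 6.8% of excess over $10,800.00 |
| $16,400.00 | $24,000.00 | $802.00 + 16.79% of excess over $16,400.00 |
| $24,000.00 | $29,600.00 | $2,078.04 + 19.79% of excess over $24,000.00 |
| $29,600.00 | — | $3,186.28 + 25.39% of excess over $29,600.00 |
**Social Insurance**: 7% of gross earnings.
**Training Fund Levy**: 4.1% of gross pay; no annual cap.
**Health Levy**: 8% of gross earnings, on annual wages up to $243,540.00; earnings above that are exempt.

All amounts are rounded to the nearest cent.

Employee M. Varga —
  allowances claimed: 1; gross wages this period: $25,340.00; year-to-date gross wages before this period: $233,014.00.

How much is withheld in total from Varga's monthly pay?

Earnings Tax: taxable = $25,340.00 − 1×$844.00 = $24,496.00
  $2,078.04 + 19.79% × ($24,496.00 − $24,000.00) = $2,078.04 + 19.79% × $496.00 = $2,176.20
Social Insurance: 7% × $25,340.00 = $1,773.80
Training Fund Levy: 4.1% × $25,340.00 = $1,038.94
Health Levy: cap $243,540.00 − YTD $233,014.00 = $10,526.00 subject; 8% × $10,526.00 = $842.08
Total: $2,176.20 + $1,773.80 + $1,038.94 + $842.08 = $5,831.02

$5,831.02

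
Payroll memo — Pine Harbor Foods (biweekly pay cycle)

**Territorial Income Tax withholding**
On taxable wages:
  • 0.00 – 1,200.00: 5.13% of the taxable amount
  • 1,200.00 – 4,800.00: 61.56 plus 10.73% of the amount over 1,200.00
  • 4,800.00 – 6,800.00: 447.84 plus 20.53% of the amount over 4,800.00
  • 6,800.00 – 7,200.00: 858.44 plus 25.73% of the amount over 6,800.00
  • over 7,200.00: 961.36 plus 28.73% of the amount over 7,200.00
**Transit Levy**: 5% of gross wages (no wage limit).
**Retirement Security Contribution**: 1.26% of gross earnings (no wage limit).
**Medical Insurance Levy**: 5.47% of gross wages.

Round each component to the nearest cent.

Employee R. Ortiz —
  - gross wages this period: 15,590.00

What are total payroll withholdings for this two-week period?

Territorial Income Tax: taxable = 15,590.00
  961.36 + 28.73% × (15,590.00 − 7,200.00) = 961.36 + 28.73% × 8,390.00 = 3,371.81
Transit Levy: 5% × 15,590.00 = 779.50
Retirement Security Contribution: 1.26% × 15,590.00 = 196.43
Medical Insurance Levy: 5.47% × 15,590.00 = 852.77
Total: 3,371.81 + 779.50 + 196.43 + 852.77 = 5,200.51

5,200.51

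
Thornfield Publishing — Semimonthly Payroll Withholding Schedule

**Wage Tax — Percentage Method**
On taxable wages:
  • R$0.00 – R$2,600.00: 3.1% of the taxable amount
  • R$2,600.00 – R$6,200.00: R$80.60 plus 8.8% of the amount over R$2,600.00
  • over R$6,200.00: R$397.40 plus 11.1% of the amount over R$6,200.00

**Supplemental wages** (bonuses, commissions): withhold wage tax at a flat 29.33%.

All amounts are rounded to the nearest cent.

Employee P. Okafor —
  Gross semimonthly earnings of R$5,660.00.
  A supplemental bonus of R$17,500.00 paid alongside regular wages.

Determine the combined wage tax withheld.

R$5,482.63

Wage Tax: taxable = R$5,660.00
  R$80.60 + 8.8% × (R$5,660.00 − R$2,600.00) = R$80.60 + 8.8% × R$3,060.00 = R$349.88
Supplemental (29.33% flat on bonus): 29.33% × R$17,500.00 = R$5,132.75
Total wage tax: R$349.88 + R$5,132.75 = R$5,482.63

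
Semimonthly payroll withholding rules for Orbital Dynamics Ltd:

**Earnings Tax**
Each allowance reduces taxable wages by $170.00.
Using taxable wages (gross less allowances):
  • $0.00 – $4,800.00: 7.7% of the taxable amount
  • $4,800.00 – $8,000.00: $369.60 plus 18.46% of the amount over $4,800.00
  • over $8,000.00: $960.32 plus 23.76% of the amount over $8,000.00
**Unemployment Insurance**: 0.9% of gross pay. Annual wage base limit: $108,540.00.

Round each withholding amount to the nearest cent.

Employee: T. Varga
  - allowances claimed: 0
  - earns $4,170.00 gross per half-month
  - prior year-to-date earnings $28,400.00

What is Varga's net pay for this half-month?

$3,811.38

Earnings Tax: taxable = $4,170.00
  7.7% × $4,170.00 = $321.09
Unemployment Insurance: 0.9% × $4,170.00 = $37.53
Total withheld: $321.09 + $37.53 = $358.62
Net pay: $4,170.00 − $358.62 = $3,811.38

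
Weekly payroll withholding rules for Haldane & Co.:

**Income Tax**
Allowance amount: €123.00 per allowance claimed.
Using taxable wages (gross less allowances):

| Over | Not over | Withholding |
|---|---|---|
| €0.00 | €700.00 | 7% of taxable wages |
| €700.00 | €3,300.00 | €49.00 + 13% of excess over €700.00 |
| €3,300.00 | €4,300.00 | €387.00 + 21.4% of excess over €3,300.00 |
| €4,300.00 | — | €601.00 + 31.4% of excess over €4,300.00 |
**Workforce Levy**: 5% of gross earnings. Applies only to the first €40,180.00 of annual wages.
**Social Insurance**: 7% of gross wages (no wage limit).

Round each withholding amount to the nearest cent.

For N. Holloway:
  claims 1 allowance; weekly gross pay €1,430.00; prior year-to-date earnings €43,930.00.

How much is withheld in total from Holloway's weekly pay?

€228.01

Income Tax: taxable = €1,430.00 − 1×€123.00 = €1,307.00
  €49.00 + 13% × (€1,307.00 − €700.00) = €49.00 + 13% × €607.00 = €127.91
Workforce Levy: YTD €43,930.00 ≥ cap €40,180.00 → €0.00
Social Insurance: 7% × €1,430.00 = €100.10
Total: €127.91 + €0.00 + €100.10 = €228.01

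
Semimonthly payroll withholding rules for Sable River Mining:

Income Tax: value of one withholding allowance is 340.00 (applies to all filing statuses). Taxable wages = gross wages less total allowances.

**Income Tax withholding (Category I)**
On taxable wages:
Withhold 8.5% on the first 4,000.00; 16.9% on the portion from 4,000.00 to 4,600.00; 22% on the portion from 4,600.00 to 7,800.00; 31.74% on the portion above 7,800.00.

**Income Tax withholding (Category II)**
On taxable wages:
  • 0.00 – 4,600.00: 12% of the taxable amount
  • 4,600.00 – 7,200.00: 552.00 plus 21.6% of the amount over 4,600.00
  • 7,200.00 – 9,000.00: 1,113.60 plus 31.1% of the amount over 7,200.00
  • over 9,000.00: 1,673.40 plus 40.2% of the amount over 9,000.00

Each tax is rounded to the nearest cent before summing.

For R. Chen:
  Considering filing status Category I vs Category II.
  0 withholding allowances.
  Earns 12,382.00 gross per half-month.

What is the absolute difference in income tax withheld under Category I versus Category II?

433.23

Income Tax (Category I): taxable = 12,382.00
  1,145.40 + 31.74% × (12,382.00 − 7,800.00) = 1,145.40 + 31.74% × 4,582.00 = 2,599.73
Income Tax (Category II): taxable = 12,382.00
  1,673.40 + 40.2% × (12,382.00 − 9,000.00) = 1,673.40 + 40.2% × 3,382.00 = 3,032.96
Difference: |2,599.73 − 3,032.96| = 433.23 (higher under Category II)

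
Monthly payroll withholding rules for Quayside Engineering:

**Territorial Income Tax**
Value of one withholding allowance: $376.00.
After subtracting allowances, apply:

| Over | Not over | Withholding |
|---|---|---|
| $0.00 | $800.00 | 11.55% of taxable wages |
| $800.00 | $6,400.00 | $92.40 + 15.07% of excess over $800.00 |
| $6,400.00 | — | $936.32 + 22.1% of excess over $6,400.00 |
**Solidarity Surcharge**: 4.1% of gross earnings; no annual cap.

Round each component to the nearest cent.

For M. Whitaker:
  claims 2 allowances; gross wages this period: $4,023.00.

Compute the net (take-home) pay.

Territorial Income Tax: taxable = $4,023.00 − 2×$376.00 = $3,271.00
  $92.40 + 15.07% × ($3,271.00 − $800.00) = $92.40 + 15.07% × $2,471.00 = $464.78
Solidarity Surcharge: 4.1% × $4,023.00 = $164.94
Total withheld: $464.78 + $164.94 = $629.72
Net pay: $4,023.00 − $629.72 = $3,393.28

$3,393.28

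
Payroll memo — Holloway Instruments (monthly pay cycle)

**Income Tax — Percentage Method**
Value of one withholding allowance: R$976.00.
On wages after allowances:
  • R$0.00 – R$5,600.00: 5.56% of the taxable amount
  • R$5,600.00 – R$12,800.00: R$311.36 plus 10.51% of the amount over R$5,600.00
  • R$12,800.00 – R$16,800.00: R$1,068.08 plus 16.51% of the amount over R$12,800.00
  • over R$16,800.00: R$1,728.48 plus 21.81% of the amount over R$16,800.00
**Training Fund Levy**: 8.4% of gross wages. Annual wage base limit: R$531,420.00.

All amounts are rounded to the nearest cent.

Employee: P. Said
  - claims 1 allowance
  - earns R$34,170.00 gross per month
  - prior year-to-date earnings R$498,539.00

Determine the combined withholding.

Income Tax: taxable = R$34,170.00 − 1×R$976.00 = R$33,194.00
  R$1,728.48 + 21.81% × (R$33,194.00 − R$16,800.00) = R$1,728.48 + 21.81% × R$16,394.00 = R$5,304.01
Training Fund Levy: cap R$531,420.00 − YTD R$498,539.00 = R$32,881.00 subject; 8.4% × R$32,881.00 = R$2,762.00
Total: R$5,304.01 + R$2,762.00 = R$8,066.01

R$8,066.01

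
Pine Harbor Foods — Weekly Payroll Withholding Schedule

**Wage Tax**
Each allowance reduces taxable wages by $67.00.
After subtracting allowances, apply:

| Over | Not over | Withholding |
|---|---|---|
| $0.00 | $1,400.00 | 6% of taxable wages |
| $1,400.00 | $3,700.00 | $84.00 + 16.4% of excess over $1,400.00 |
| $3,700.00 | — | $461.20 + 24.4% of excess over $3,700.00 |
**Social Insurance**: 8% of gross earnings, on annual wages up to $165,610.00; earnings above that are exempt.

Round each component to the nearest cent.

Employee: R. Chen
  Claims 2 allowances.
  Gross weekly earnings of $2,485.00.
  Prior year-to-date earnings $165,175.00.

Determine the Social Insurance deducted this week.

$34.80

Social Insurance: cap $165,610.00 − YTD $165,175.00 = $435.00 subject; 8% × $435.00 = $34.80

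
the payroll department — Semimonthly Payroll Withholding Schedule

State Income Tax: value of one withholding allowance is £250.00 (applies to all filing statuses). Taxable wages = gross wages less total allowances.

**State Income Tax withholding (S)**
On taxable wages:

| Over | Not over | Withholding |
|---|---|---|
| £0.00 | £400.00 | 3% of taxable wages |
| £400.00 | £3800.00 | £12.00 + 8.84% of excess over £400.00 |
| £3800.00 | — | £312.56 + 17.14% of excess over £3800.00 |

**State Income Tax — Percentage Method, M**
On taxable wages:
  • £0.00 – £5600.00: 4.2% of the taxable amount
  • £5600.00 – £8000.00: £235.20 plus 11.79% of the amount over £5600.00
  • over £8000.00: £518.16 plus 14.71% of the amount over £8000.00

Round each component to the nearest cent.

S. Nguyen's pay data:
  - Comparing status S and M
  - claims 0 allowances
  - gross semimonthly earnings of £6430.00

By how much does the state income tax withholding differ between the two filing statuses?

State Income Tax (S): taxable = £6430.00
  £312.56 + 17.14% × (£6430.00 − £3800.00) = £312.56 + 17.14% × £2630.00 = £763.34
State Income Tax (M): taxable = £6430.00
  £235.20 + 11.79% × (£6430.00 − £5600.00) = £235.20 + 11.79% × £830.00 = £333.06
Difference: |£763.34 − £333.06| = £430.28 (higher under S)

£430.28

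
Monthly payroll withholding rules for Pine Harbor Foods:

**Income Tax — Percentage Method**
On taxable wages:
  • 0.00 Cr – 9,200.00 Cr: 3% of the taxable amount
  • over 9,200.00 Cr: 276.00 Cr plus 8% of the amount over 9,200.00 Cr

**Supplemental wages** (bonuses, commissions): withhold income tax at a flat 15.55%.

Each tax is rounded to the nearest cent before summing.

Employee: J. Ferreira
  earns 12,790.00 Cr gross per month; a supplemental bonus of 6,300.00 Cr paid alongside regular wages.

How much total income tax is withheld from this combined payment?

1,542.85 Cr

Income Tax: taxable = 12,790.00 Cr
  276.00 Cr + 8% × (12,790.00 Cr − 9,200.00 Cr) = 276.00 Cr + 8% × 3,590.00 Cr = 563.20 Cr
Supplemental (15.55% flat on bonus): 15.55% × 6,300.00 Cr = 979.65 Cr
Total income tax: 563.20 Cr + 979.65 Cr = 1,542.85 Cr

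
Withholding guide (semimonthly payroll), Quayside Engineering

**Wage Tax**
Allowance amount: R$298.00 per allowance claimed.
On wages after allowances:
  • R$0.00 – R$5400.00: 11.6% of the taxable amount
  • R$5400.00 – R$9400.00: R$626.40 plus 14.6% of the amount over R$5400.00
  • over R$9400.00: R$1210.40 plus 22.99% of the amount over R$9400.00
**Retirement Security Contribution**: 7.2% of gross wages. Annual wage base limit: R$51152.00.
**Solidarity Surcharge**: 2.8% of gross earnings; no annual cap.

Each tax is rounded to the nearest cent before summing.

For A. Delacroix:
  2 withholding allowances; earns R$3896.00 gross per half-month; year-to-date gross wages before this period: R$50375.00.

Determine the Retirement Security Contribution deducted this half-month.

Retirement Security Contribution: cap R$51152.00 − YTD R$50375.00 = R$777.00 subject; 7.2% × R$777.00 = R$55.94

R$55.94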